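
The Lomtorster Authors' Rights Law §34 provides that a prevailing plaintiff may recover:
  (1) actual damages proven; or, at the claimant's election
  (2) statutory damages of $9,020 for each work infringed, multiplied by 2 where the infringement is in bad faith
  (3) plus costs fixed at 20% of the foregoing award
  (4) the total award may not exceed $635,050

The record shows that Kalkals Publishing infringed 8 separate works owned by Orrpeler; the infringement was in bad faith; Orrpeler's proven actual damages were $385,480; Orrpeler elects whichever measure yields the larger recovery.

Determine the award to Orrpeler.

Statutory damages: 8 × $9,020 = $72,160
Doubled: 2 × $72,160 = $144,320
Greater of actual damages ($385,480) or enhanced statutory damages ($144,320): $385,480
Costs: 20% of $385,480 = $77,096
Award plus costs: $385,480 + $77,096 = $462,576
Cap at $635,050: $462,576 is within the cap, no reduction.

$462,576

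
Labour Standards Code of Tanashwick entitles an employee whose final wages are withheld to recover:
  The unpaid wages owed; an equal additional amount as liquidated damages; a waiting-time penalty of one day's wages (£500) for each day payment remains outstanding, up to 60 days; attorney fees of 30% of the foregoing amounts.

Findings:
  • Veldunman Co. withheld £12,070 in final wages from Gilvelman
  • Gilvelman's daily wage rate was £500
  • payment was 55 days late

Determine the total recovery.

£67,132

Liquidated damages (equal amount): £12,070
Penalty days: min(55, 60) = 55
Waiting-time penalty: 55 × £500 = £27,500
Subtotal: £12,070 + £12,070 + £27,500 = £51,640
Attorney fees: 30% of £51,640 = £15,492
Total award: £51,640 + £15,492 = £67,132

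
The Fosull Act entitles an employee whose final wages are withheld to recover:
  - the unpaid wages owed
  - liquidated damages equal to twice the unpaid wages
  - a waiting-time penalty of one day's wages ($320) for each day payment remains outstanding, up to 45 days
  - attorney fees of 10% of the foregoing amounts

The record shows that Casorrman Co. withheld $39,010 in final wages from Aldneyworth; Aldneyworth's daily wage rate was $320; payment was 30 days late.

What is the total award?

Doubled: 2 × $39,010 = $78,020
Penalty days: min(30, 45) = 30
Waiting-time penalty: 30 × $320 = $9,600
Subtotal: $39,010 + $78,020 + $9,600 = $126,630
Attorney fees: 10% of $126,630 = $12,663
Total award: $126,630 + $12,663 = $139,293

$139,293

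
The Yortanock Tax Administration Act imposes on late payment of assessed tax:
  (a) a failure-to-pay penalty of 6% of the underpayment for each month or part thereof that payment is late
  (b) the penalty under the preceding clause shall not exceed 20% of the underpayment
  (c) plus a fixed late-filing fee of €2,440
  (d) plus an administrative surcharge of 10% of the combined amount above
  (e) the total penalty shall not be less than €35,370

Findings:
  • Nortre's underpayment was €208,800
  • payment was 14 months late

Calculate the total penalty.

€48,620

Accrued rate: 6% × 14 = 84%, capped at 20% → 20%
Failure-to-pay penalty: 20% of €208,800 = €41,760
Penalty before surcharge: €41,760 + €2,440 = €44,200
Administrative surcharge: 10% of €44,200 = €4,420
Total penalty: €44,200 + €4,420 = €48,620
Minimum €35,370: €48,620 meets the minimum, no increase.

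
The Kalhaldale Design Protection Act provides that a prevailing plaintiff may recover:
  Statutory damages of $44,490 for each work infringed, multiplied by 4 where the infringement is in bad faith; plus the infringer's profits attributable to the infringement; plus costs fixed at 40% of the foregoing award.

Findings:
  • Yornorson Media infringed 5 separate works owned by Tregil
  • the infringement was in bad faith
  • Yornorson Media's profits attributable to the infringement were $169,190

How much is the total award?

$1,482,586

Statutory damages: 5 × $44,490 = $222,450
Multiplied by 4: 4 × $222,450 = $889,800
Combined award: $889,800 + $169,190 = $1,058,990
Costs: 40% of $1,058,990 = $423,596
Award plus costs: $1,058,990 + $423,596 = $1,482,586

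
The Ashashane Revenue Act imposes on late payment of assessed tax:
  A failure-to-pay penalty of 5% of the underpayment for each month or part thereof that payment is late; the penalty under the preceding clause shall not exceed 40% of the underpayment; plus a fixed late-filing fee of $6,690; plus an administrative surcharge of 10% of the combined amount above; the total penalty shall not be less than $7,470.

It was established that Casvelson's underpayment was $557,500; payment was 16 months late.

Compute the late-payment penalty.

Accrued rate: 5% × 16 = 80%, capped at 40% → 40%
Failure-to-pay penalty: 40% of $557,500 = $223,000
Penalty before surcharge: $223,000 + $6,690 = $229,690
Administrative surcharge: 10% of $229,690 = $22,969
Total penalty: $229,690 + $22,969 = $252,659
Minimum $7,470: $252,659 meets the minimum, no increase.

$252,659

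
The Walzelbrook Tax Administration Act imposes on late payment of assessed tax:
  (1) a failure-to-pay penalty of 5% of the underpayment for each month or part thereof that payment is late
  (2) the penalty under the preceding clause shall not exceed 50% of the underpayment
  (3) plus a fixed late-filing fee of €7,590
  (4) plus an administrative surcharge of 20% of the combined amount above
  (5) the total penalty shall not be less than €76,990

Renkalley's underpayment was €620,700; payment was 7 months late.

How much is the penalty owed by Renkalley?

Accrued rate: 5% × 7 = 35%, capped at 50% → 35%
Failure-to-pay penalty: 35% of €620,700 = €217,245
Penalty before surcharge: €217,245 + €7,590 = €224,835
Administrative surcharge: 20% of €224,835 = €44,967
Total penalty: €224,835 + €44,967 = €269,802
Minimum €76,990: €269,802 meets the minimum, no increase.

€269,802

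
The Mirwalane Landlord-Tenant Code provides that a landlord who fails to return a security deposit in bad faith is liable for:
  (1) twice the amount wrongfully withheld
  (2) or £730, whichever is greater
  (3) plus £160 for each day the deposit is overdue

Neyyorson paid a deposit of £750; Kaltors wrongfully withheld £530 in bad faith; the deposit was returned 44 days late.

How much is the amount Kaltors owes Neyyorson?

Doubled: 2 × £530 = £1,060
Minimum £730: £1,060 meets the minimum, no increase.
Late-return penalty: 44 × £160 = £7,040
Damages plus late penalty: £1,060 + £7,040 = £8,100

£8,100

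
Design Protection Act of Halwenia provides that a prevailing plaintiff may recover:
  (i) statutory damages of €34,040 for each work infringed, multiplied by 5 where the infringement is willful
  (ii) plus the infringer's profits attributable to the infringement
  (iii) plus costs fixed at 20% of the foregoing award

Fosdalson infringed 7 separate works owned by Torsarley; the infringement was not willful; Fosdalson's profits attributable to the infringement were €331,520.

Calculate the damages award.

Statutory damages: 7 × €34,040 = €238,280
Infringement not willful: no ×5 enhancement.
Combined award: €238,280 + €331,520 = €569,800
Costs: 20% of €569,800 = €113,960
Award plus costs: €569,800 + €113,960 = €683,760

€683,760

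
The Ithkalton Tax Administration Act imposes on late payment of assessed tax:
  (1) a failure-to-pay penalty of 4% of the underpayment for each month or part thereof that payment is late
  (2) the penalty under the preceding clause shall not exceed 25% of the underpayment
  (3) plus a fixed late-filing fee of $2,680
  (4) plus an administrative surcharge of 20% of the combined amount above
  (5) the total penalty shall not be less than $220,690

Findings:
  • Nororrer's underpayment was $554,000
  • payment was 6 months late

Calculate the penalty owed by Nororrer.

Accrued rate: 4% × 6 = 24%, capped at 25% → 24%
Failure-to-pay penalty: 24% of $554,000 = $132,960
Penalty before surcharge: $132,960 + $2,680 = $135,640
Administrative surcharge: 20% of $135,640 = $27,128
Total penalty: $135,640 + $27,128 = $162,768
Minimum $220,690: $162,768 is below the minimum → $220,690

$220,690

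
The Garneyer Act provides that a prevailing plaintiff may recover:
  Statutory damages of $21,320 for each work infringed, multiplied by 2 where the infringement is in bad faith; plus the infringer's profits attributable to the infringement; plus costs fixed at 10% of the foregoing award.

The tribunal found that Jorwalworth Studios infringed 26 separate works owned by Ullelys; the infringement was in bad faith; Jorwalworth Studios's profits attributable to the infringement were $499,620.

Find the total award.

Statutory damages: 26 × $21,320 = $554,320
Doubled: 2 × $554,320 = $1,108,640
Combined award: $1,108,640 + $499,620 = $1,608,260
Costs: 10% of $1,608,260 = $160,826
Award plus costs: $1,608,260 + $160,826 = $1,769,086

$1,769,086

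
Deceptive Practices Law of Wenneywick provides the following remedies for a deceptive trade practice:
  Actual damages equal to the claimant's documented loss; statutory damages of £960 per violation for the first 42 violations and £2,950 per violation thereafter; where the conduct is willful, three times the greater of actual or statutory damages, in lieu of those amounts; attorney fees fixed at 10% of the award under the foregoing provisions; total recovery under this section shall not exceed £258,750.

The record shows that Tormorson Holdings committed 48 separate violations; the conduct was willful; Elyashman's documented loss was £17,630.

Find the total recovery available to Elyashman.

First 42 violations: 42 × £960 = £40,320
Remaining violations: (48 − 42) × £2,950 = £17,700
Statutory damages: £40,320 + £17,700 = £58,020
Greater of actual damages (£17,630) or statutory damages (£58,020): £58,020
Trebled: 3 × £58,020 = £174,060
Attorney fees: 10% of £174,060 = £17,406
Total before cap: £174,060 + £17,406 = £191,466
Cap at £258,750: £191,466 is within the cap, no reduction.

£191,466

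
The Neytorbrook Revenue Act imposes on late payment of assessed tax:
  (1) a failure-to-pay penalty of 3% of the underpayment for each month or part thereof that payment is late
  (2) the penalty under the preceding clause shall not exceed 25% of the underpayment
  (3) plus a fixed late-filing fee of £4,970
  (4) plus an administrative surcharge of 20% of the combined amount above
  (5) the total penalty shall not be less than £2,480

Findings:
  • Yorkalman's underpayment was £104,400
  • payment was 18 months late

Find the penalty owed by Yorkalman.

Accrued rate: 3% × 18 = 54%, capped at 25% → 25%
Failure-to-pay penalty: 25% of £104,400 = £26,100
Penalty before surcharge: £26,100 + £4,970 = £31,070
Administrative surcharge: 20% of £31,070 = £6,214
Total penalty: £31,070 + £6,214 = £37,284
Minimum £2,480: £37,284 meets the minimum, no increase.

£37,284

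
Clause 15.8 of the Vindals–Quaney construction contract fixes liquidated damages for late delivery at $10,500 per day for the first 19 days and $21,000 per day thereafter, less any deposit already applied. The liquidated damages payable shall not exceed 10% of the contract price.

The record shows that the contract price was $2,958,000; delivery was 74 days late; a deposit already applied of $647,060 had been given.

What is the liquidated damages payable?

First 19 days: 19 × $10,500 = $199,500
Remaining days: (74 − 19) × $21,000 = $1,155,000
Accrued per-day damages: $199,500 + $1,155,000 = $1,354,500
Less deposit already applied: $1,354,500 − $647,060 = $707,440
Cap: 10% of $2,958,000 = $295,800
Cap at $295,800: $707,440 exceeds the cap → $295,800

Liquidated damages: $295,800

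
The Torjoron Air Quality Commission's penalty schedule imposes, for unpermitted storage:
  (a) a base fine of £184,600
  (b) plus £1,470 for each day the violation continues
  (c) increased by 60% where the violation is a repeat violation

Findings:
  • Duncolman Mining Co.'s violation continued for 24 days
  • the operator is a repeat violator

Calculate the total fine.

Per-day component: 24 × £1,470 = £35,280
Base plus per-day: £184,600 + £35,280 = £219,880
Enhancement: 60% of £219,880 = £131,928
Enhanced fine: £219,880 + £131,928 = £351,808

£351,808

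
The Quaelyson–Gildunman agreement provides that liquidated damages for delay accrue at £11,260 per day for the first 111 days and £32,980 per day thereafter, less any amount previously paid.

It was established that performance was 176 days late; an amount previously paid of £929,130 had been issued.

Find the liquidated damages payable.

£2,464,430

First 111 days: 111 × £11,260 = £1,249,860
Remaining days: (176 − 111) × £32,980 = £2,143,700
Accrued per-day damages: £1,249,860 + £2,143,700 = £3,393,560
Less amount previously paid: £3,393,560 − £929,130 = £2,464,430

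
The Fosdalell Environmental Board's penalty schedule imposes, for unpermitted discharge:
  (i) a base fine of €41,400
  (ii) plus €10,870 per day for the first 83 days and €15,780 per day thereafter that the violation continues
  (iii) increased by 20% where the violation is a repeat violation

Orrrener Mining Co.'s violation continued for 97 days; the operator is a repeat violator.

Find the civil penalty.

€1,397,436

First 83 days: 83 × €10,870 = €902,210
Remaining days: (97 − 83) × €15,780 = €220,920
Per-day component: €902,210 + €220,920 = €1,123,130
Base plus per-day: €41,400 + €1,123,130 = €1,164,530
Enhancement: 20% of €1,164,530 = €232,906
Enhanced fine: €1,164,530 + €232,906 = €1,397,436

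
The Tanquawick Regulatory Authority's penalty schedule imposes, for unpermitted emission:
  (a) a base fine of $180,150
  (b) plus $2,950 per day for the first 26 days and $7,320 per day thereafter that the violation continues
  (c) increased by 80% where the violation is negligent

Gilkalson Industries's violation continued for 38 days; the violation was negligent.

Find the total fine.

$620,442

First 26 days: 26 × $2,950 = $76,700
Remaining days: (38 − 26) × $7,320 = $87,840
Per-day component: $76,700 + $87,840 = $164,540
Base plus per-day: $180,150 + $164,540 = $344,690
Enhancement: 80% of $344,690 = $275,752
Enhanced fine: $344,690 + $275,752 = $620,442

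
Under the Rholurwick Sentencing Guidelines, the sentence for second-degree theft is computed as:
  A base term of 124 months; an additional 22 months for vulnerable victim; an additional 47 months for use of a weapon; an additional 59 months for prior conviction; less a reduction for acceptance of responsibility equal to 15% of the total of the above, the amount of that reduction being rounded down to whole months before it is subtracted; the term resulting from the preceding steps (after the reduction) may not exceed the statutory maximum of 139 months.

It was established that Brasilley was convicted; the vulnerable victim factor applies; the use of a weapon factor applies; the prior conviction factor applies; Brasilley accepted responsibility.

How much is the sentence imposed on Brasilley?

Vulnerable victim enhancement: +22 months
Use of a weapon enhancement: +47 months
Prior conviction enhancement: +59 months
Adjusted term: 124 months + 22 months + 47 months + 59 months = 252 months
Acceptance of responsibility reduction: 15% of 252 months = 37 months (rounded down)
After reduction: 252 − 37 = 215 months
Cap at 139 months: 215 months exceeds the cap → 139 months

139 months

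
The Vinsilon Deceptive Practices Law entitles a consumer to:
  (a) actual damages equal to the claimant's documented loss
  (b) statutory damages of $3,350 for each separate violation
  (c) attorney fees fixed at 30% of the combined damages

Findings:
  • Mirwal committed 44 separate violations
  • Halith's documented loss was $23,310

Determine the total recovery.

Statutory damages: 44 × $3,350 = $147,400
Combined damages: $23,310 + $147,400 = $170,710
Attorney fees: 30% of $170,710 = $51,213
Total recovery: $170,710 + $51,213 = $221,923

Total recovery: $221,923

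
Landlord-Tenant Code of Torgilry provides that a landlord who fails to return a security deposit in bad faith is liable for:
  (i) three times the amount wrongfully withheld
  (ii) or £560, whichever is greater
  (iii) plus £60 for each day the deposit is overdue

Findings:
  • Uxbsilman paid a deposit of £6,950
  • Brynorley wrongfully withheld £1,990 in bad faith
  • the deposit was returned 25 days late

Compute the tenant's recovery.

Trebled: 3 × £1,990 = £5,970
Minimum £560: £5,970 meets the minimum, no increase.
Late-return penalty: 25 × £60 = £1,500
Damages plus late penalty: £5,970 + £1,500 = £7,470

£7,470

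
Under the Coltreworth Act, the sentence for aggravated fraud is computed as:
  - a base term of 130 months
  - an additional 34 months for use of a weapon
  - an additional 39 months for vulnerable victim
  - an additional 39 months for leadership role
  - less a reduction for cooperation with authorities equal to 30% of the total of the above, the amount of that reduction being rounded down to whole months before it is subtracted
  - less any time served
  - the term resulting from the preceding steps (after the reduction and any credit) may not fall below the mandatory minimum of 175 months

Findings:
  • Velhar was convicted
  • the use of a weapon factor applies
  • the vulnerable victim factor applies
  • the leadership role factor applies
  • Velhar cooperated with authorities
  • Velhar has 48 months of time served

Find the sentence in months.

Use of a weapon enhancement: +34 months
Vulnerable victim enhancement: +39 months
Leadership role enhancement: +39 months
Adjusted term: 130 months + 34 months + 39 months + 39 months = 242 months
Cooperation with authorities reduction: 30% of 242 months = 72 months (rounded down)
After reduction: 242 − 72 = 170 months
Less time served: 170 months − 48 months = 122 months
Minimum 175 months: 122 months is below the minimum → 175 months

175 months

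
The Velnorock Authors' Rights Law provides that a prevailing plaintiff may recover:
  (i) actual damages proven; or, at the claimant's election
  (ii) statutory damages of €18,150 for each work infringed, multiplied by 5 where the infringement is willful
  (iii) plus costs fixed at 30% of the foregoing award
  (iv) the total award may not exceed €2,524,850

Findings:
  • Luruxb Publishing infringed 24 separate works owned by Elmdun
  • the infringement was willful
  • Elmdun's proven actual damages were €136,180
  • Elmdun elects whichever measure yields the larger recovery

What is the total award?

Statutory damages: 24 × €18,150 = €435,600
Multiplied by 5: 5 × €435,600 = €2,178,000
Greater of actual damages (€136,180) or enhanced statutory damages (€2,178,000): €2,178,000
Costs: 30% of €2,178,000 = €653,400
Award plus costs: €2,178,000 + €653,400 = €2,831,400
Cap at €2,524,850: €2,831,400 exceeds the cap → €2,524,850

Award: €2,524,850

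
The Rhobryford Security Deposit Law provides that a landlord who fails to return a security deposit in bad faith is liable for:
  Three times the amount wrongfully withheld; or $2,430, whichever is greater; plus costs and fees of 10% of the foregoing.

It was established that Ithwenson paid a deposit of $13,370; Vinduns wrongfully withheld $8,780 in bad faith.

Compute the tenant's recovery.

Recovery: $28,974

Trebled: 3 × $8,780 = $26,340
Minimum $2,430: $26,340 meets the minimum, no increase.
Costs and fees: 10% of $26,340 = $2,634
Total recovery: $26,340 + $2,634 = $28,974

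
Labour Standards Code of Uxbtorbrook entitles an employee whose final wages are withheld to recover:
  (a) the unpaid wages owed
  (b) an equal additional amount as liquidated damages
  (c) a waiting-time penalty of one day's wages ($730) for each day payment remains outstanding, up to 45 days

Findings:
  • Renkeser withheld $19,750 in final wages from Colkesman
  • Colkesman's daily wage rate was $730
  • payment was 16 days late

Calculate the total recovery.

Total award: $51,180

Liquidated damages (equal amount): $19,750
Penalty days: min(16, 45) = 16
Waiting-time penalty: 16 × $730 = $11,680
Total award: $19,750 + $19,750 + $11,680 = $51,180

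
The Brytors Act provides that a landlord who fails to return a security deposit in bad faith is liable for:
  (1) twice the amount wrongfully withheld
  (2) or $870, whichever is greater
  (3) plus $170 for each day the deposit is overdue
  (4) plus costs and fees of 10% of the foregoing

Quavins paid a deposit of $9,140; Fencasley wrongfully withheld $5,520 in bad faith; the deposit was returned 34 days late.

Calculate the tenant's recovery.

$18,502

Doubled: 2 × $5,520 = $11,040
Minimum $870: $11,040 meets the minimum, no increase.
Late-return penalty: 34 × $170 = $5,780
Damages plus late penalty: $11,040 + $5,780 = $16,820
Costs and fees: 10% of $16,820 = $1,682
Total recovery: $16,820 + $1,682 = $18,502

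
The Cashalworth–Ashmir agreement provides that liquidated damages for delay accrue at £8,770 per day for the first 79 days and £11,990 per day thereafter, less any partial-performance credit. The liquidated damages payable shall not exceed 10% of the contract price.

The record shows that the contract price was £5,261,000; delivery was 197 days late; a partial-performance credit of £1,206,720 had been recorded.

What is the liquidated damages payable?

First 79 days: 79 × £8,770 = £692,830
Remaining days: (197 − 79) × £11,990 = £1,414,820
Accrued per-day damages: £692,830 + £1,414,820 = £2,107,650
Less partial-performance credit: £2,107,650 − £1,206,720 = £900,930
Cap: 10% of £5,261,000 = £526,100
Cap at £526,100: £900,930 exceeds the cap → £526,100

£526,100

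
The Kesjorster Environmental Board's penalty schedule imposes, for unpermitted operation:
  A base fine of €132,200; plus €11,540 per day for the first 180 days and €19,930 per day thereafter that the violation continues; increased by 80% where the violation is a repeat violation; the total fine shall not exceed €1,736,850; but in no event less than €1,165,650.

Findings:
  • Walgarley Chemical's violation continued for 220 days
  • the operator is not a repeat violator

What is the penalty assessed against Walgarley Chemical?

€1,736,850

First 180 days: 180 × €11,540 = €2,077,200
Remaining days: (220 − 180) × €19,930 = €797,200
Per-day component: €2,077,200 + €797,200 = €2,874,400
Base plus per-day: €132,200 + €2,874,400 = €3,006,600
The operator is not a repeat violator: no 80% increase.
Cap at €1,736,850: €3,006,600 exceeds the cap → €1,736,850
Minimum €1,165,650: €1,736,850 meets the minimum, no increase.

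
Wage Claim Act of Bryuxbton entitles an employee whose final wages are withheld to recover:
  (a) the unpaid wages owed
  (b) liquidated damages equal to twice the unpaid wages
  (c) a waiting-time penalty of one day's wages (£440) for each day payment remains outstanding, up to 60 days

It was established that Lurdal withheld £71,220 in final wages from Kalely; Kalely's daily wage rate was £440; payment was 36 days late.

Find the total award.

£229,500

Doubled: 2 × £71,220 = £142,440
Penalty days: min(36, 60) = 36
Waiting-time penalty: 36 × £440 = £15,840
Total award: £71,220 + £142,440 + £15,840 = £229,500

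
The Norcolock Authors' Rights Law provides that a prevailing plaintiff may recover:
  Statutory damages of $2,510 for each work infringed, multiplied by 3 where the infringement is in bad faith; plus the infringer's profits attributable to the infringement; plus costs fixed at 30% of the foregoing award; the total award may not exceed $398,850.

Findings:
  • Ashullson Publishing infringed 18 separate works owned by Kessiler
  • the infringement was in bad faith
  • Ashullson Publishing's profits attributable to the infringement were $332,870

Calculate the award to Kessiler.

Statutory damages: 18 × $2,510 = $45,180
Trebled: 3 × $45,180 = $135,540
Combined award: $135,540 + $332,870 = $468,410
Costs: 30% of $468,410 = $140,523
Award plus costs: $468,410 + $140,523 = $608,933
Cap at $398,850: $608,933 exceeds the cap → $398,850

$398,850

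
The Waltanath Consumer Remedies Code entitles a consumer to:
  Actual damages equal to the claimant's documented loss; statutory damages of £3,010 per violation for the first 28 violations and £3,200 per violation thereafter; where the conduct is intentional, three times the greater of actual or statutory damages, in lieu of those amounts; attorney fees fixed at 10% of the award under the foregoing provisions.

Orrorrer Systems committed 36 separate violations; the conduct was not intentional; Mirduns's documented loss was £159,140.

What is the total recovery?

£295,922

First 28 violations: 28 × £3,010 = £84,280
Remaining violations: (36 − 28) × £3,200 = £25,600
Statutory damages: £84,280 + £25,600 = £109,880
Conduct not intentional: the in-lieu enhancement does not apply.
Actual plus statutory damages: £159,140 + £109,880 = £269,020
Attorney fees: 10% of £269,020 = £26,902
Total recovery: £269,020 + £26,902 = £295,922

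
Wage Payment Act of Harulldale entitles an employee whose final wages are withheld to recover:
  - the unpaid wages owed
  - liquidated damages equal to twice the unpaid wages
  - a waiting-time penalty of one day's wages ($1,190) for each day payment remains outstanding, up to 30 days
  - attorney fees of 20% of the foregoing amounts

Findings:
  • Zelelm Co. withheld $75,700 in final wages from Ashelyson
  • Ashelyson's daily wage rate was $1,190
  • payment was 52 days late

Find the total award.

$315,360

Doubled: 2 × $75,700 = $151,400
Penalty days: min(52, 30) = 30
Waiting-time penalty: 30 × $1,190 = $35,700
Subtotal: $75,700 + $151,400 + $35,700 = $262,800
Attorney fees: 20% of $262,800 = $52,560
Total award: $262,800 + $52,560 = $315,360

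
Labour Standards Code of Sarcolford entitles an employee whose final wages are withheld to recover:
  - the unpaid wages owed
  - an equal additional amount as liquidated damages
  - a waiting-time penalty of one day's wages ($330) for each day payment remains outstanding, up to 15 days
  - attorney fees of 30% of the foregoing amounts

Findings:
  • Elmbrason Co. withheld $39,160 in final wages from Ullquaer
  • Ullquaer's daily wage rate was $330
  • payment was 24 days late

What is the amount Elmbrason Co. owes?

$108,251

Liquidated damages (equal amount): $39,160
Penalty days: min(24, 15) = 15
Waiting-time penalty: 15 × $330 = $4,950
Subtotal: $39,160 + $39,160 + $4,950 = $83,270
Attorney fees: 30% of $83,270 = $24,981
Total award: $83,270 + $24,981 = $108,251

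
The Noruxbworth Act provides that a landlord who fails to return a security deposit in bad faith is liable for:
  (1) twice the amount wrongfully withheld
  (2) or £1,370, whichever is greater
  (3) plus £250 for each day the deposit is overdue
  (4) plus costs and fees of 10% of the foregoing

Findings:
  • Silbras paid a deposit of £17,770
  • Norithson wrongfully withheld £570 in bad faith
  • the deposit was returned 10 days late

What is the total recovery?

Recovery: £4,257

Doubled: 2 × £570 = £1,140
Minimum £1,370: £1,140 is below the minimum → £1,370
Late-return penalty: 10 × £250 = £2,500
Damages plus late penalty: £1,370 + £2,500 = £3,870
Costs and fees: 10% of £3,870 = £387
Total recovery: £3,870 + £387 = £4,257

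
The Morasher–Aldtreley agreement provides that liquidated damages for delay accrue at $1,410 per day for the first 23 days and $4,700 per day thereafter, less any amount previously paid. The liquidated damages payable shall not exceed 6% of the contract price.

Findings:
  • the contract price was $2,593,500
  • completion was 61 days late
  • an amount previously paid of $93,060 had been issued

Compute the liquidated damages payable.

First 23 days: 23 × $1,410 = $32,430
Remaining days: (61 − 23) × $4,700 = $178,600
Accrued per-day damages: $32,430 + $178,600 = $211,030
Less amount previously paid: $211,030 − $93,060 = $117,970
Cap: 6% of $2,593,500 = $155,610
Cap at $155,610: $117,970 is within the cap, no reduction.

$117,970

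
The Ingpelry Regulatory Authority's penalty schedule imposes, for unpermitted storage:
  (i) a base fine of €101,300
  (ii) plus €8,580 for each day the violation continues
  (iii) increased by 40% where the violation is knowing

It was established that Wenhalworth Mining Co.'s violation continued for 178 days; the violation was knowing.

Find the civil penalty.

Per-day component: 178 × €8,580 = €1,527,240
Base plus per-day: €101,300 + €1,527,240 = €1,628,540
Enhancement: 40% of €1,628,540 = €651,416
Enhanced fine: €1,628,540 + €651,416 = €2,279,956

Civil penalty: €2,279,956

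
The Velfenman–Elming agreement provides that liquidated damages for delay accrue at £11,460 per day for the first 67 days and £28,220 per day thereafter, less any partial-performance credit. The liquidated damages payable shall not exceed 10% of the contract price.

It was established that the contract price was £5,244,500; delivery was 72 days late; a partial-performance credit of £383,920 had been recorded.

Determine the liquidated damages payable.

First 67 days: 67 × £11,460 = £767,820
Remaining days: (72 − 67) × £28,220 = £141,100
Accrued per-day damages: £767,820 + £141,100 = £908,920
Less partial-performance credit: £908,920 − £383,920 = £525,000
Cap: 10% of £5,244,500 = £524,450
Cap at £524,450: £525,000 exceeds the cap → £524,450

£524,450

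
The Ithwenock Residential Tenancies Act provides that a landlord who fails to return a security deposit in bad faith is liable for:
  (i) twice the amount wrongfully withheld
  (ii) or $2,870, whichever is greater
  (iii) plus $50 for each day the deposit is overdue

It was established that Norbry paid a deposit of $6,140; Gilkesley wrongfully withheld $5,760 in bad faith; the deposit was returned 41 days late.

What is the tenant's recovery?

Doubled: 2 × $5,760 = $11,520
Minimum $2,870: $11,520 meets the minimum, no increase.
Late-return penalty: 41 × $50 = $2,050
Damages plus late penalty: $11,520 + $2,050 = $13,570

$13,570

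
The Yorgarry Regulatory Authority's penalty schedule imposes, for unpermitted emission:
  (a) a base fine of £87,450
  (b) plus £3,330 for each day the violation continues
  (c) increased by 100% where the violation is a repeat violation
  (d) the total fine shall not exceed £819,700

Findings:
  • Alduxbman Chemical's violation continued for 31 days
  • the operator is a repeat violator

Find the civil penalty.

£381,360

Per-day component: 31 × £3,330 = £103,230
Base plus per-day: £87,450 + £103,230 = £190,680
Enhancement: 100% of £190,680 = £190,680
Enhanced fine: £190,680 + £190,680 = £381,360
Cap at £819,700: £381,360 is within the cap, no reduction.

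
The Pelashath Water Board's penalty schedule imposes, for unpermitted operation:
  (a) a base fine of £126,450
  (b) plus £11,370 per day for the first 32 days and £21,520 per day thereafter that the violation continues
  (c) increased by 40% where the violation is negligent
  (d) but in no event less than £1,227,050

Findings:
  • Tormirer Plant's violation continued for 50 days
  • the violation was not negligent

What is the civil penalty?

First 32 days: 32 × £11,370 = £363,840
Remaining days: (50 − 32) × £21,520 = £387,360
Per-day component: £363,840 + £387,360 = £751,200
Base plus per-day: £126,450 + £751,200 = £877,650
The violation was not negligent: no 40% increase.
Minimum £1,227,050: £877,650 is below the minimum → £1,227,050

£1,227,050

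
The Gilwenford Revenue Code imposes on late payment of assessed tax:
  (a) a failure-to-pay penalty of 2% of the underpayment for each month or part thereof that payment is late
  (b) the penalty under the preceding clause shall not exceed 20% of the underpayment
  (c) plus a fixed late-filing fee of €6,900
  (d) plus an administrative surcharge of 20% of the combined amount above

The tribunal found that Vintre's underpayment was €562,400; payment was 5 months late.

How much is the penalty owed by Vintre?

Accrued rate: 2% × 5 = 10%, capped at 20% → 10%
Failure-to-pay penalty: 10% of €562,400 = €56,240
Penalty before surcharge: €56,240 + €6,900 = €63,140
Administrative surcharge: 20% of €63,140 = €12,628
Total penalty: €63,140 + €12,628 = €75,768

€75,768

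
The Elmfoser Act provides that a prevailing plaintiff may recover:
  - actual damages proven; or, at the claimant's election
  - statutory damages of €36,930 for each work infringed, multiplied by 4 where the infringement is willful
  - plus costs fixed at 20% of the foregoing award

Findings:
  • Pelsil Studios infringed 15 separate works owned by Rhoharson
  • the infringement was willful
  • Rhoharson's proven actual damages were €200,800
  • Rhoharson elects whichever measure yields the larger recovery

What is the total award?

€2,658,960

Statutory damages: 15 × €36,930 = €553,950
Multiplied by 4: 4 × €553,950 = €2,215,800
Greater of actual damages (€200,800) or enhanced statutory damages (€2,215,800): €2,215,800
Costs: 20% of €2,215,800 = €443,160
Award plus costs: €2,215,800 + €443,160 = €2,658,960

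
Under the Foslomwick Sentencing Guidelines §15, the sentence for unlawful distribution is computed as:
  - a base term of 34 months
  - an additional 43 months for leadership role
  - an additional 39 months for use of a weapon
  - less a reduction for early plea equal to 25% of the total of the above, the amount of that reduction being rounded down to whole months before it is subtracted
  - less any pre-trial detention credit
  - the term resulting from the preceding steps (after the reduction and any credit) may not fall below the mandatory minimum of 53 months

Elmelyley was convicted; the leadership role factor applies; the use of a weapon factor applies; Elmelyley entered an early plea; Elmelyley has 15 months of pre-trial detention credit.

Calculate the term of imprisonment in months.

Leadership role enhancement: +43 months
Use of a weapon enhancement: +39 months
Adjusted term: 34 months + 43 months + 39 months = 116 months
Early plea reduction: 25% of 116 months = 29 months (rounded down)
After reduction: 116 − 29 = 87 months
Less pre-trial detention credit: 87 months − 15 months = 72 months
Minimum 53 months: 72 months meets the minimum, no increase.

Sentence: 72 months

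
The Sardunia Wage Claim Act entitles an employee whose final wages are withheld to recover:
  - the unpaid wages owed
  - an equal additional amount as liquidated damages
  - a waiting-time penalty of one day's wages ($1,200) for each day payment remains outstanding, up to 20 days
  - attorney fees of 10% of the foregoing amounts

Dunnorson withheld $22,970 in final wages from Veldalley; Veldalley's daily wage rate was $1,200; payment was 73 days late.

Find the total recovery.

Liquidated damages (equal amount): $22,970
Penalty days: min(73, 20) = 20
Waiting-time penalty: 20 × $1,200 = $24,000
Subtotal: $22,970 + $22,970 + $24,000 = $69,940
Attorney fees: 10% of $69,940 = $6,994
Total award: $69,940 + $6,994 = $76,934

Total award: $76,934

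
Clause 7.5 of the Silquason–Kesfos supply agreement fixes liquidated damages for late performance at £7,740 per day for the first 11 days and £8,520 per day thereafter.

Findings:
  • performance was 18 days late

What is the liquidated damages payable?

£144,780

First 11 days: 11 × £7,740 = £85,140
Remaining days: (18 − 11) × £8,520 = £59,640
Accrued per-day damages: £85,140 + £59,640 = £144,780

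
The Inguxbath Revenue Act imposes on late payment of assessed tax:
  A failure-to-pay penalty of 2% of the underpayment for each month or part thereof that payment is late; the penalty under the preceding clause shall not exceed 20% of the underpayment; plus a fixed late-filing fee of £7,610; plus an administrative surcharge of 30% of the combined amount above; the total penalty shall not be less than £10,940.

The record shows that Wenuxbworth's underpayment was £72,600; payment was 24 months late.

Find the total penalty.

£28,769

Accrued rate: 2% × 24 = 48%, capped at 20% → 20%
Failure-to-pay penalty: 20% of £72,600 = £14,520
Penalty before surcharge: £14,520 + £7,610 = £22,130
Administrative surcharge: 30% of £22,130 = £6,639
Total penalty: £22,130 + £6,639 = £28,769
Minimum £10,940: £28,769 meets the minimum, no increase.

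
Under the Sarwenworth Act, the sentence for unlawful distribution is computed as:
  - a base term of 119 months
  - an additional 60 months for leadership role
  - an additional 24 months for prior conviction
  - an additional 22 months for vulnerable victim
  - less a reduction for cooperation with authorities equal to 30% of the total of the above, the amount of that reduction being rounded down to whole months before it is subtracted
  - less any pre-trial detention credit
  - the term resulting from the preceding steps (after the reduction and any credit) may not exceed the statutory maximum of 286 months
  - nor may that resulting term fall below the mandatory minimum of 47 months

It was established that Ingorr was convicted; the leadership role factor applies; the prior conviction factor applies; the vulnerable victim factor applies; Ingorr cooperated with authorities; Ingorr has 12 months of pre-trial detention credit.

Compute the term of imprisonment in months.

146 months

Leadership role enhancement: +60 months
Prior conviction enhancement: +24 months
Vulnerable victim enhancement: +22 months
Adjusted term: 119 months + 60 months + 24 months + 22 months = 225 months
Cooperation with authorities reduction: 30% of 225 months = 67 months (rounded down)
After reduction: 225 − 67 = 158 months
Less pre-trial detention credit: 158 months − 12 months = 146 months
Cap at 286 months: 146 months is within the cap, no reduction.
Minimum 47 months: 146 months meets the minimum, no increase.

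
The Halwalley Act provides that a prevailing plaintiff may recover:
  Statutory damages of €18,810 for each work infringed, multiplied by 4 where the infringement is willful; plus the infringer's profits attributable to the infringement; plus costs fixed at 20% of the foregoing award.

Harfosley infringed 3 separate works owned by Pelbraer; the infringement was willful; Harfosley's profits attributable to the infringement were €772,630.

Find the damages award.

€1,198,020

Statutory damages: 3 × €18,810 = €56,430
Multiplied by 4: 4 × €56,430 = €225,720
Combined award: €225,720 + €772,630 = €998,350
Costs: 20% of €998,350 = €199,670
Award plus costs: €998,350 + €199,670 = €1,198,020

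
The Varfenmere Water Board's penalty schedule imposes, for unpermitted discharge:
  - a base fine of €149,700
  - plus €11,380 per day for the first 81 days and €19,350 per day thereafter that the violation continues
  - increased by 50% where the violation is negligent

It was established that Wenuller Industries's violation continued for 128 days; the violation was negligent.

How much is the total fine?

€2,971,395

First 81 days: 81 × €11,380 = €921,780
Remaining days: (128 − 81) × €19,350 = €909,450
Per-day component: €921,780 + €909,450 = €1,831,230
Base plus per-day: €149,700 + €1,831,230 = €1,980,930
Enhancement: 50% of €1,980,930 = €990,465
Enhanced fine: €1,980,930 + €990,465 = €2,971,395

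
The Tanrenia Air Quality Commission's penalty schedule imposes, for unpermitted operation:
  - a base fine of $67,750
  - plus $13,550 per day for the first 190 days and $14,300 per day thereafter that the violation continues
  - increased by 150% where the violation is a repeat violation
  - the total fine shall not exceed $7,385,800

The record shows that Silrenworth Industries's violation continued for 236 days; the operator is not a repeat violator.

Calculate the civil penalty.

$3,300,050

First 190 days: 190 × $13,550 = $2,574,500
Remaining days: (236 − 190) × $14,300 = $657,800
Per-day component: $2,574,500 + $657,800 = $3,232,300
Base plus per-day: $67,750 + $3,232,300 = $3,300,050
The operator is not a repeat violator: no 150% increase.
Cap at $7,385,800: $3,300,050 is within the cap, no reduction.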